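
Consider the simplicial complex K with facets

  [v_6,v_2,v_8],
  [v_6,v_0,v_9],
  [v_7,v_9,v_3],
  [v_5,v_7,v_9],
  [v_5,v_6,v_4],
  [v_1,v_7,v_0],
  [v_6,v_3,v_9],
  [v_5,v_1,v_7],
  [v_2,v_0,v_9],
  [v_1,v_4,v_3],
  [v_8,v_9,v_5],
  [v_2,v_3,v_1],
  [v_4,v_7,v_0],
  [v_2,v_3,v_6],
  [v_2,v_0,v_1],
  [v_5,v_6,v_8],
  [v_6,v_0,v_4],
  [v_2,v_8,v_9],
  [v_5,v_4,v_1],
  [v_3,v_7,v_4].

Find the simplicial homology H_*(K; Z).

H_0 ≅ Z,  H_1 ≅ Z ⊕ Z/2Z,  H_2 = 0.

We work with the vertex ordering v_0 < v_1 < v_2 < v_3 < v_4 < v_5 < v_6 < v_7 < v_8 < v_9. The simplices of K, each written with vertices in increasing order, are:

  0-simplices (10): [v_0], [v_1], [v_2], [v_3], [v_4], [v_5], [v_6], [v_7], [v_8], [v_9]
  1-simplices (30): (30 of them)
  2-simplices (20): (20 of them)

so the chain groups are C_0 ≅ Z^10, C_1 ≅ Z^30, C_2 ≅ Z^20.

Boundary ∂_1: C_1 → C_0 is given by ∂[p,q] = [q] − [p].
This gives a 10×30 integer matrix of rank 9; reducing to Smith normal form yields diagonal entries (1,1,1,1,1,1,1,1,1).

The boundary map ∂_2: C_2 → C_1 acts by ∂[p,q,r] = [q,r] − [p,r] + [p,q]. For instance
  ∂[v_2,v_8,v_9] = [v_8,v_9] − [v_2,v_9] + [v_2,v_8],
  ∂[v_3,v_6,v_9] = [v_6,v_9] − [v_3,v_9] + [v_3,v_6].
This gives a 30×20 integer matrix of rank 20; reducing to Smith normal form yields diagonal entries (1,1,1,1,1,1,1,1,1,1,1,1,1,1,1,1,1,1,1,2).

Computing H_k = (kernel of ∂_k) / (image of ∂_{k+1}):

  H_0: rank C_0 − rank ∂_1 = 10 − 9 = 1, and the invariant factors of ∂_1 are all 1, so H_0 = Z.
  H_1: rank ker ∂_1 − rank ∂_2 = (30 − 9) − 20 = 1, and ∂_2 has invariant factor 2 > 1, so H_1 = Z ⊕ Z/2Z.
  H_2: rank ker ∂_2 − rank ∂_3 = (20 − 20) − 0 = 0, and there is no ∂_3, so H_2 = 0.

As a check, the Euler characteristic is 10 − 30 + 20 = 0, which agrees with 1 − 1 + 0 = 0.
(K is a triangulation of the Klein bottle.)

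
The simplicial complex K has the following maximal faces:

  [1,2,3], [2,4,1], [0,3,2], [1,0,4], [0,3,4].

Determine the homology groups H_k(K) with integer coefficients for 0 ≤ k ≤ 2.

We work with the vertex ordering 0 < 1 < 2 < 3 < 4. The simplices of K, each written with vertices in increasing order, are:

  0-simplices (5): [0], [1], [2], [3], [4]
  1-simplices (10): [0,1], [0,2], [0,3], [0,4], [1,2], [1,3], [1,4], [2,3], [2,4], [3,4]
  2-simplices (5): [0,1,4], [0,2,3], [0,3,4], [1,2,3], [1,2,4]

Hence C_0 ≅ Z^5, C_1 ≅ Z^10, C_2 ≅ Z^5.

The boundary map ∂_1: C_1 → C_0 maps an edge to its endpoints' difference, ∂[p,q] = q − p.
The resulting 5×10 matrix has rank 4, and its Smith normal form has invariant factors (1,1,1,1).

Boundary ∂_2: C_2 → C_1 acts by ∂[p,q,r] = [q,r] − [p,r] + [p,q]. For instance
  ∂[1,2,4] = [2,4] − [1,4] + [1,2],
  ∂[0,3,4] = [3,4] − [0,4] + [0,3].
The resulting 10×5 matrix has rank 5, and its Smith normal form has invariant factors (1,1,1,1,1).

Computing H_k = (kernel of ∂_k) / (image of ∂_{k+1}):

  H_0: rank C_0 − rank ∂_1 = 5 − 4 = 1, and the invariant factors of ∂_1 are all 1, so H_0 = Z.
  H_1: rank ker ∂_1 − rank ∂_2 = (10 − 4) − 5 = 1, and the invariant factors of ∂_2 are all 1, so H_1 = Z.
  H_2: rank ker ∂_2 − rank ∂_3 = (5 − 5) − 0 = 0, and there is no ∂_3, so H_2 = 0.

H_0 ≅ Z,  H_1 ≅ Z,  H_2 = 0.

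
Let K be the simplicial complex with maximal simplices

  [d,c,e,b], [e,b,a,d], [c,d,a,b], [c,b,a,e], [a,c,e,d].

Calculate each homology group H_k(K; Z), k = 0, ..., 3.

H_0 = Z,  H_1 = 0,  H_2 = 0,  H_3 = Z.

Fix the vertex order a < b < c < d < e and write every simplex with vertices in increasing order. Then dim K = 3 and the simplices of K are:

  0-simplices (5): a, b, c, d, e
  1-simplices (10): ab, ac, ad, ae, bc, bd, be, cd, ce, de
  2-simplices (10): abc, abd, abe, acd, ace, ade, bcd, bce, bde, cde
  3-simplices (5): abcd, abce, abde, acde, bcde

giving chain groups C_0 ≅ Z^5, C_1 ≅ Z^10, C_2 ≅ Z^10, C_3 ≅ Z^5.

Boundary ∂_1: C_1 → C_0 sends each edge [p,q] (with p < q) to q − p. For instance
  ∂ce = e − c.
As a 5×10 matrix over Z this has rank 4, with invariant factors (1,1,1,1).

The boundary map ∂_2: C_2 → C_1 acts by ∂[p,q,r] = [q,r] − [p,r] + [p,q]. For instance
  ∂ace = ce − ae + ac,
  ∂acd = cd − ad + ac.
This gives a 10×10 integer matrix of rank 6; reducing to Smith normal form yields diagonal entries (1,1,1,1,1,1).

Boundary ∂_3: C_3 → C_2 sends each 3-simplex σ to the alternating sum Σ_i (−1)^i (σ with its i-th vertex removed). For instance
  ∂acde = cde − ade + ace − acd,
  ∂abde = bde − ade + abe − abd.
The 10×5 boundary matrix has rank 4 and Smith normal form diag(1,1,1,1).

Reading off H_k = ker ∂_k / im ∂_{k+1}:

  H_0: rank C_0 − rank ∂_1 = 5 − 4 = 1, and the invariant factors of ∂_1 are all 1, so H_0 = Z.
  H_1: rank ker ∂_1 − rank ∂_2 = (10 − 4) − 6 = 0, and the invariant factors of ∂_2 are all 1, so H_1 = 0.
  H_2: rank ker ∂_2 − rank ∂_3 = (10 − 6) − 4 = 0, and the invariant factors of ∂_3 are all 1, so H_2 = 0.
  H_3: rank ker ∂_3 − rank ∂_4 = (5 − 4) − 0 = 1, and there is no ∂_4, so H_3 = Z.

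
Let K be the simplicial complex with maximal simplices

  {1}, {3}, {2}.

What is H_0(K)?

H_0 ≅ Z^3.

Order the vertices as 1 < 2 < 3. Listing each simplex with vertices in this order, K has dimension 0 with simplices:

  0-simplices (3): [1], [2], [3]

giving chain groups C_0 ≅ Z^3.

Now H_k = ker ∂_k / im ∂_{k+1}, so:

  H_0: rank C_0 − rank ∂_1 = 3 − 0 = 3, and there is no ∂_1, so H_0 ≅ Z^3.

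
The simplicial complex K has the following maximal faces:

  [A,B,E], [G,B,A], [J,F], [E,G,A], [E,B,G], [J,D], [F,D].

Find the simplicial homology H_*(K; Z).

H_0 = Z^2,  H_1 = Z,  H_2 = Z.

Fix the vertex order A < B < D < E < F < G < J and write every simplex with vertices in increasing order. Then dim K = 2 and the simplices of K are:

  0-simplices (7): A, B, D, E, F, G, J
  1-simplices (9): AB, AE, AG, BE, BG, DF, DJ, EG, FJ
  2-simplices (4): ABE, ABG, AEG, BEG

giving chain groups C_0 ≅ Z^7, C_1 ≅ Z^9, C_2 ≅ Z^4.

Boundary ∂_1: C_1 → C_0 sends each edge [p,q] (with p < q) to q − p. For instance
  ∂DF = F − D.
The resulting 7×9 matrix has rank 5, and its Smith normal form has invariant factors (1,1,1,1,1).

The boundary map ∂_2: C_2 → C_1 maps a triangle to the signed sum of its edges. For instance
  ∂ABG = BG − AG + AB,
  ∂AEG = EG − AG + AE.
The resulting 9×4 matrix has rank 3, and its Smith normal form has invariant factors (1,1,1).

From H_k ≅ ker(∂_k) / im(∂_{k+1}) we obtain:

  H_0: rank C_0 − rank ∂_1 = 7 − 5 = 2, and the invariant factors of ∂_1 are all 1, so H_0 = Z^2.
  H_1: rank ker ∂_1 − rank ∂_2 = (9 − 5) − 3 = 1, and the invariant factors of ∂_2 are all 1, so H_1 = Z.
  H_2: rank ker ∂_2 − rank ∂_3 = (4 − 3) − 0 = 1, and there is no ∂_3, so H_2 = Z.

As a check, the Euler characteristic is 7 − 9 + 4 = 2, which agrees with 2 − 1 + 1 = 2.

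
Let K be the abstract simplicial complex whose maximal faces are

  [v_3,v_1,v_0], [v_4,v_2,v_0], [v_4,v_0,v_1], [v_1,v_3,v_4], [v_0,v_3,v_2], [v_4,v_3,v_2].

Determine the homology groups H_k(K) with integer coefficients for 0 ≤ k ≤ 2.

H_0 ≅ Z,  H_1 = 0,  H_2 ≅ Z.

Fix the vertex order v_0 < v_1 < v_2 < v_3 < v_4 and write every simplex with vertices in increasing order. Then dim K = 2 and the simplices of K are:

  0-simplices (5): [v_0], [v_1], [v_2], [v_3], [v_4]
  1-simplices (9): [v_0,v_1], [v_0,v_2], [v_0,v_3], [v_0,v_4], [v_1,v_3], [v_1,v_4], [v_2,v_3], [v_2,v_4], [v_3,v_4]
  2-simplices (6): [v_0,v_1,v_3], [v_0,v_1,v_4], [v_0,v_2,v_3], [v_0,v_2,v_4], [v_1,v_3,v_4], [v_2,v_3,v_4]

Hence C_0 ≅ Z^5, C_1 ≅ Z^9, C_2 ≅ Z^6.

∂_1: C_1 → C_0 is given by ∂[p,q] = [q] − [p]. For instance
  ∂[v_0,v_3] = [v_3] − [v_0].
As a 5×9 matrix over Z this has rank 4, with invariant factors (1,1,1,1).

Boundary ∂_2: C_2 → C_1 acts by ∂[p,q,r] = [q,r] − [p,r] + [p,q]. For instance
  ∂[v_0,v_1,v_3] = [v_1,v_3] − [v_0,v_3] + [v_0,v_1],
  ∂[v_0,v_2,v_4] = [v_2,v_4] − [v_0,v_4] + [v_0,v_2].
The resulting 9×6 matrix has rank 5, and its Smith normal form has invariant factors (1,1,1,1,1).

Now H_k = ker ∂_k / im ∂_{k+1}, so:

  H_0: rank C_0 − rank ∂_1 = 5 − 4 = 1, and the invariant factors of ∂_1 are all 1, so H_0 = Z.
  H_1: rank ker ∂_1 − rank ∂_2 = (9 − 4) − 5 = 0, and the invariant factors of ∂_2 are all 1, so H_1 = 0.
  H_2: rank ker ∂_2 − rank ∂_3 = (6 − 5) − 0 = 1, and there is no ∂_3, so H_2 = Z.

As a check, the Euler characteristic is 5 − 9 + 6 = 2, which agrees with 1 − 0 + 1 = 2.
(K is a triangulation of the 2-sphere S^2.)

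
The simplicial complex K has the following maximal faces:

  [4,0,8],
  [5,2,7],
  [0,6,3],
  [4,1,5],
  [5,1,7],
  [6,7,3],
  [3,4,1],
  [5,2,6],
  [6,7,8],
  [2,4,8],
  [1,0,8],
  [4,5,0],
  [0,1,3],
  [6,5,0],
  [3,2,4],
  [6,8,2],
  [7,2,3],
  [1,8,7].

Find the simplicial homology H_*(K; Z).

Order the vertices as 0 < 1 < 2 < 3 < 4 < 5 < 6 < 7 < 8. Listing each simplex with vertices in this order, K has dimension 2 with simplices:

  0-simplices (9): [0], [1], [2], [3], [4], [5], [6], [7], [8]
  1-simplices (27): (27 of them)
  2-simplices (18): [0,1,3], [0,1,8], [0,3,6], [0,4,5], [0,4,8], [0,5,6], [1,3,4], [1,4,5], [1,5,7], [1,7,8], [2,3,4], [2,3,7], [2,4,8], [2,5,6], [2,5,7], [2,6,8], [3,6,7], [6,7,8]

Hence C_0 ≅ Z^9, C_1 ≅ Z^27, C_2 ≅ Z^18.

∂_1: C_1 → C_0 maps an edge to its endpoints' difference, ∂[p,q] = q − p.
The resulting 9×27 matrix has rank 8, and its Smith normal form has invariant factors (1,1,1,1,1,1,1,1).

Boundary ∂_2: C_2 → C_1 sends each 2-simplex [p,q,r] to [q,r] − [p,r] + [p,q]. For instance
  ∂[2,4,8] = [4,8] − [2,8] + [2,4],
  ∂[0,3,6] = [3,6] − [0,6] + [0,3].
The resulting 27×18 matrix has rank 18, and its Smith normal form has invariant factors (1,1,1,1,1,1,1,1,1,1,1,1,1,1,1,1,1,2).

Computing H_k = (kernel of ∂_k) / (image of ∂_{k+1}):

  H_0: rank C_0 − rank ∂_1 = 9 − 8 = 1, and the invariant factors of ∂_1 are all 1, so H_0 ≅ Z.
  H_1: rank ker ∂_1 − rank ∂_2 = (27 − 8) − 18 = 1, and ∂_2 has invariant factor 2 > 1, so H_1 ≅ Z × Z/2.
  H_2: rank ker ∂_2 − rank ∂_3 = (18 − 18) − 0 = 0, and there is no ∂_3, so H_2 ≅ 0.

H_0 = Z,  H_1 = Z × Z/2,  H_2 = 0.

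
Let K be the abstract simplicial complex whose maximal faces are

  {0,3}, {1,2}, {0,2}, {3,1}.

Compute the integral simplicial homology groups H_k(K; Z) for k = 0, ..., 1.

H_0 = Z,  H_1 = Z.

Fix the vertex order 0 < 1 < 2 < 3 and write every simplex with vertices in increasing order. Then dim K = 1 and the simplices of K are:

  0-simplices (4): [0], [1], [2], [3]
  1-simplices (4): [0,2], [0,3], [1,2], [1,3]

giving chain groups C_0 ≅ Z^4, C_1 ≅ Z^4.

Boundary ∂_1: C_1 → C_0 is given by ∂[p,q] = [q] − [p].
As a 4×4 matrix over Z this has rank 3, with invariant factors (1,1,1).

Reading off H_k = ker ∂_k / im ∂_{k+1}:

  H_0: rank C_0 − rank ∂_1 = 4 − 3 = 1, and the invariant factors of ∂_1 are all 1, so H_0 = Z.
  H_1: rank ker ∂_1 − rank ∂_2 = (4 − 3) − 0 = 1, and there is no ∂_2, so H_1 = Z.

(K is a triangulation of the circle S^1.)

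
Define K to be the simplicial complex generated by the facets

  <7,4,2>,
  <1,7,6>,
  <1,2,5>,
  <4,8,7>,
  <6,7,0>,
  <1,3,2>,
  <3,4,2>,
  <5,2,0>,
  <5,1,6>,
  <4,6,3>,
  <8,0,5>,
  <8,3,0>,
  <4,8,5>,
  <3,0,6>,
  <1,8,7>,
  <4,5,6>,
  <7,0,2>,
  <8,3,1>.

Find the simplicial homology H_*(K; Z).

H_0 ≅ Z,  H_1 ≅ Z^2,  H_2 ≅ Z.

Fix the vertex order 0 < 1 < 2 < 3 < 4 < 5 < 6 < 7 < 8 and write every simplex with vertices in increasing order. Then dim K = 2 and the simplices of K are:

  0-simplices (9): [0], [1], [2], [3], [4], [5], [6], [7], [8]
  1-simplices (27): (27 of them)
  2-simplices (18): [0,2,5], [0,2,7], [0,3,6], [0,3,8], [0,5,8], [0,6,7], [1,2,3], [1,2,5], [1,3,8], [1,5,6], [1,6,7], [1,7,8], [2,3,4], [2,4,7], [3,4,6], [4,5,6], [4,5,8], [4,7,8]

Hence C_0 ≅ Z^9, C_1 ≅ Z^27, C_2 ≅ Z^18.

∂_1: C_1 → C_0 sends each edge [p,q] (with p < q) to q − p. For instance
  ∂[4,6] = [6] − [4].
The 9×27 boundary matrix has rank 8 and Smith normal form diag(1,1,1,1,1,1,1,1).

The boundary map ∂_2: C_2 → C_1 acts by ∂[p,q,r] = [q,r] − [p,r] + [p,q]. For instance
  ∂[0,2,5] = [2,5] − [0,5] + [0,2],
  ∂[1,2,3] = [2,3] − [1,3] + [1,2].
The 27×18 boundary matrix has rank 17 and Smith normal form diag(1,1,1,1,1,1,1,1,1,1,1,1,1,1,1,1,1).

Reading off H_k = ker ∂_k / im ∂_{k+1}:

  H_0: rank C_0 − rank ∂_1 = 9 − 8 = 1, and the invariant factors of ∂_1 are all 1, so H_0 ≅ Z.
  H_1: rank ker ∂_1 − rank ∂_2 = (27 − 8) − 17 = 2, and the invariant factors of ∂_2 are all 1, so H_1 ≅ Z^2.
  H_2: rank ker ∂_2 − rank ∂_3 = (18 − 17) − 0 = 1, and there is no ∂_3, so H_2 ≅ Z.

As a check, the Euler characteristic is 9 − 27 + 18 = 0, which agrees with 1 − 2 + 1 = 0.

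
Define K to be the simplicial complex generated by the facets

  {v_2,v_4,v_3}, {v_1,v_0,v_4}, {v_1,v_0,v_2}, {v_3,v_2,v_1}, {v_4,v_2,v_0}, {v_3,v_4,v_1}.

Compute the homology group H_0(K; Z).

H_0 = Z.

Take the total order v_0 < v_1 < v_2 < v_3 < v_4 on the vertex set. Then K (dimension 2) consists of the simplices:

  0-simplices (5): [v_0], [v_1], [v_2], [v_3], [v_4]
  1-simplices (9): [v_0,v_1], [v_0,v_2], [v_0,v_4], [v_1,v_2], [v_1,v_3], [v_1,v_4], [v_2,v_3], [v_2,v_4], [v_3,v_4]
  2-simplices (6): [v_0,v_1,v_2], [v_0,v_1,v_4], [v_0,v_2,v_4], [v_1,v_2,v_3], [v_1,v_3,v_4], [v_2,v_3,v_4]

giving chain groups C_0 ≅ Z^5, C_1 ≅ Z^9, C_2 ≅ Z^6.

The boundary map ∂_1: C_1 → C_0 maps an edge to its endpoints' difference, ∂[p,q] = q − p.
The 5×9 boundary matrix has rank 4 and Smith normal form diag(1,1,1,1).

∂_2: C_2 → C_1 acts by ∂[p,q,r] = [q,r] − [p,r] + [p,q]. For instance
  ∂[v_1,v_2,v_3] = [v_2,v_3] − [v_1,v_3] + [v_1,v_2],
  ∂[v_1,v_3,v_4] = [v_3,v_4] − [v_1,v_4] + [v_1,v_3].
The resulting 9×6 matrix has rank 5, and its Smith normal form has invariant factors (1,1,1,1,1).

From H_k ≅ ker(∂_k) / im(∂_{k+1}) we obtain:

  H_0: rank C_0 − rank ∂_1 = 5 − 4 = 1, and the invariant factors of ∂_1 are all 1, so H_0 ≅ Z.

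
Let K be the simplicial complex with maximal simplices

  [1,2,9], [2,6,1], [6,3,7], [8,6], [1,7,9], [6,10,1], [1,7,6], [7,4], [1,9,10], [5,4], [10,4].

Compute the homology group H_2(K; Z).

Fix the vertex order 1 < 2 < 3 < 4 < 5 < 6 < 7 < 8 < 9 < 10 and write every simplex with vertices in increasing order. Then dim K = 2 and the simplices of K are:

  0-simplices (10): [1], [2], [3], [4], [5], [6], [7], [8], [9], [10]
  1-simplices (17): [1,2], [1,6], [1,7], [1,9], [1,10], [2,6], [2,9], [3,6], [3,7], [4,5], [4,7], [4,10], [6,7], [6,8], [6,10], [7,9], [9,10]
  2-simplices (7): [1,2,6], [1,2,9], [1,6,7], [1,6,10], [1,7,9], [1,9,10], [3,6,7]

Hence C_0 ≅ Z^10, C_1 ≅ Z^17, C_2 ≅ Z^7.

The boundary map ∂_1: C_1 → C_0 maps an edge to its endpoints' difference, ∂[p,q] = q − p. For instance
  ∂[7,9] = [9] − [7].
As a 10×17 matrix over Z this has rank 9, with invariant factors (1,1,1,1,1,1,1,1,1).

∂_2: C_2 → C_1 maps a triangle to the signed sum of its edges. For instance
  ∂[1,2,6] = [2,6] − [1,6] + [1,2],
  ∂[3,6,7] = [6,7] − [3,7] + [3,6].
The resulting 17×7 matrix has rank 7, and its Smith normal form has invariant factors (1,1,1,1,1,1,1).

Computing H_k = (kernel of ∂_k) / (image of ∂_{k+1}):

  H_2: rank ker ∂_2 − rank ∂_3 = (7 − 7) − 0 = 0, and there is no ∂_3, so H_2 ≅ 0.

H_2 ≅ 0.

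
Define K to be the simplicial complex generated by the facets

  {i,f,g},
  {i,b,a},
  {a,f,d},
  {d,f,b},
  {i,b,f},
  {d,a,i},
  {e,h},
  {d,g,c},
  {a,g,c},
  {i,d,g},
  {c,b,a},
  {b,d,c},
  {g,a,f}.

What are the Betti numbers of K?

b_0 = 2, b_1 = 0, b_2 = 0.

Fix the vertex order a < b < c < d < e < f < g < h < i and write every simplex with vertices in increasing order. Then dim K = 2 and the simplices of K are:

  0-simplices (9): a, b, c, d, e, f, g, h, i
  1-simplices (19): ab, ac, ad, af, ag, ai, bc, bd, bf, bi, cd, cg, df, dg, di, eh, fg, fi, gi
  2-simplices (12): abc, abi, acg, adf, adi, afg, bcd, bdf, bfi, cdg, dgi, fgi

giving chain groups C_0 ≅ Z^9, C_1 ≅ Z^19, C_2 ≅ Z^12.

The boundary map ∂_1: C_1 → C_0 sends each edge [p,q] (with p < q) to q − p. For instance
  ∂eh = h − e.
The resulting 9×19 matrix has rank 7, and its Smith normal form has invariant factors (1,1,1,1,1,1,1).

Boundary ∂_2: C_2 → C_1 sends each 2-simplex [p,q,r] to [q,r] − [p,r] + [p,q]. For instance
  ∂bdf = df − bf + bd,
  ∂adf = df − af + ad.
The 19×12 boundary matrix has rank 12 and Smith normal form diag(1,1,1,1,1,1,1,1,1,1,1,2).

Reading off H_k = ker ∂_k / im ∂_{k+1}:

  H_0: rank C_0 − rank ∂_1 = 9 − 7 = 2, and the invariant factors of ∂_1 are all 1, so H_0 ≅ Z^2.
  H_1: rank ker ∂_1 − rank ∂_2 = (19 − 7) − 12 = 0, and ∂_2 has invariant factor 2 > 1, so H_1 ≅ Z/2.
  H_2: rank ker ∂_2 − rank ∂_3 = (12 − 12) − 0 = 0, and there is no ∂_3, so H_2 ≅ 0.

As a check, the Euler characteristic is 9 − 19 + 12 = 2, which agrees with 2 − 0 + 0 = 2.

Hence the Betti numbers are b_0 = 2, b_1 = 0, b_2 = 0.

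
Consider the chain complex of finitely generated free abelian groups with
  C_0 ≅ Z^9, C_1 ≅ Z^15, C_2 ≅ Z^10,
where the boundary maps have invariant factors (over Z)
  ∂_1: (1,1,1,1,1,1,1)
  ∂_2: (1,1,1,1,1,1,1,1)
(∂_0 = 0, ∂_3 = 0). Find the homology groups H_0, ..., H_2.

H_0: b_0 = 9 − 0 − 7 = 2; torsion from ∂_1 factors > 1: none. So H_0 = Z^2.
H_1: b_1 = 15 − 7 − 8 = 0; torsion from ∂_2 factors > 1: none. So H_1 = 0.
H_2: b_2 = 10 − 8 − 0 = 2; torsion from ∂_3 factors > 1: none. So H_2 = Z^2.

H_0 = Z^2,  H_1 = 0,  H_2 = Z^2.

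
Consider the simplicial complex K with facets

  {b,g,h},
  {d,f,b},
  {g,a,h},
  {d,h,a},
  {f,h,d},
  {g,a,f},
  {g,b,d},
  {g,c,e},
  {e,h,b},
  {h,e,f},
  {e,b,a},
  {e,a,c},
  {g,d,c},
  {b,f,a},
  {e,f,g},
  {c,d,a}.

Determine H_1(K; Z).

H_1 ≅ Z^2.

Fix the vertex order a < b < c < d < e < f < g < h and write every simplex with vertices in increasing order. Then dim K = 2 and the simplices of K are:

  0-simplices (8): a, b, c, d, e, f, g, h
  1-simplices (24): ab, ac, ad, ae, af, ag, ah, bd, be, bf, bg, bh, cd, ce, cg, df, dg, dh, ef, eg, eh, fg, fh, gh
  2-simplices (16): abe, abf, acd, ace, adh, afg, agh, bdf, bdg, beh, bgh, cdg, ceg, dfh, efg, efh

giving chain groups C_0 ≅ Z^8, C_1 ≅ Z^24, C_2 ≅ Z^16.

Boundary ∂_1: C_1 → C_0 sends each edge [p,q] (with p < q) to q − p.
This gives a 8×24 integer matrix of rank 7; reducing to Smith normal form yields diagonal entries (1,1,1,1,1,1,1).

∂_2: C_2 → C_1 sends each 2-simplex [p,q,r] to [q,r] − [p,r] + [p,q]. For instance
  ∂adh = dh − ah + ad,
  ∂bdf = df − bf + bd.
As a 24×16 matrix over Z this has rank 15, with invariant factors (1,1,1,1,1,1,1,1,1,1,1,1,1,1,1).

Now H_k = ker ∂_k / im ∂_{k+1}, so:

  H_1: rank ker ∂_1 − rank ∂_2 = (24 − 7) − 15 = 2, and the invariant factors of ∂_2 are all 1, so H_1 ≅ Z^2.

(K is a triangulation of the torus T^2.)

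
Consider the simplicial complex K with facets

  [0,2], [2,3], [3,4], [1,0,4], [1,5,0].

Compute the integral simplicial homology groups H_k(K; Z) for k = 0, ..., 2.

H_0 ≅ Z,  H_1 ≅ Z,  H_2 = 0.

Order the vertices as 0 < 1 < 2 < 3 < 4 < 5. Listing each simplex with vertices in this order, K has dimension 2 with simplices:

  0-simplices (6): [0], [1], [2], [3], [4], [5]
  1-simplices (8): [0,1], [0,2], [0,4], [0,5], [1,4], [1,5], [2,3], [3,4]
  2-simplices (2): [0,1,4], [0,1,5]

giving chain groups C_0 ≅ Z^6, C_1 ≅ Z^8, C_2 ≅ Z^2.

The boundary map ∂_1: C_1 → C_0 sends each edge [p,q] (with p < q) to q − p. For instance
  ∂[0,1] = [1] − [0].
As a 6×8 matrix over Z this has rank 5, with invariant factors (1,1,1,1,1).

The boundary map ∂_2: C_2 → C_1 acts by ∂[p,q,r] = [q,r] − [p,r] + [p,q]. For instance
  ∂[0,1,4] = [1,4] − [0,4] + [0,1],
  ∂[0,1,5] = [1,5] − [0,5] + [0,1].
The resulting 8×2 matrix has rank 2, and its Smith normal form has invariant factors (1,1).

Reading off H_k = ker ∂_k / im ∂_{k+1}:

  H_0: rank C_0 − rank ∂_1 = 6 − 5 = 1, and the invariant factors of ∂_1 are all 1, so H_0 = Z.
  H_1: rank ker ∂_1 − rank ∂_2 = (8 − 5) − 2 = 1, and the invariant factors of ∂_2 are all 1, so H_1 = Z.
  H_2: rank ker ∂_2 − rank ∂_3 = (2 − 2) − 0 = 0, and there is no ∂_3, so H_2 = 0.

As a check, the Euler characteristic is 6 − 8 + 2 = 0, which agrees with 1 − 1 + 0 = 0.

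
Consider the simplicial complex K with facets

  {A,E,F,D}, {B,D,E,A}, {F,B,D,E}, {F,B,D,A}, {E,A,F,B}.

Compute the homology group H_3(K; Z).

H_3 ≅ Z.

We work with the vertex ordering A < B < D < E < F. The simplices of K, each written with vertices in increasing order, are:

  0-simplices (5): A, B, D, E, F
  1-simplices (10): AB, AD, AE, AF, BD, BE, BF, DE, DF, EF
  2-simplices (10): ABD, ABE, ABF, ADE, ADF, AEF, BDE, BDF, BEF, DEF
  3-simplices (5): ABDE, ABDF, ABEF, ADEF, BDEF

so the chain groups are C_0 ≅ Z^5, C_1 ≅ Z^10, C_2 ≅ Z^10, C_3 ≅ Z^5.

∂_1: C_1 → C_0 maps an edge to its endpoints' difference, ∂[p,q] = q − p.
This gives a 5×10 integer matrix of rank 4; reducing to Smith normal form yields diagonal entries (1,1,1,1).

Boundary ∂_2: C_2 → C_1 maps a triangle to the signed sum of its edges. For instance
  ∂DEF = EF − DF + DE,
  ∂BEF = EF − BF + BE.
As a 10×10 matrix over Z this has rank 6, with invariant factors (1,1,1,1,1,1).

The boundary map ∂_3: C_3 → C_2 sends each 3-simplex σ to the alternating sum Σ_i (−1)^i (σ with its i-th vertex removed). For instance
  ∂ABDF = BDF − ADF + ABF − ABD,
  ∂ABEF = BEF − AEF + ABF − ABE.
The 10×5 boundary matrix has rank 4 and Smith normal form diag(1,1,1,1).

From H_k ≅ ker(∂_k) / im(∂_{k+1}) we obtain:

  H_3: rank ker ∂_3 − rank ∂_4 = (5 − 4) − 0 = 1, and there is no ∂_4, so H_3 = Z.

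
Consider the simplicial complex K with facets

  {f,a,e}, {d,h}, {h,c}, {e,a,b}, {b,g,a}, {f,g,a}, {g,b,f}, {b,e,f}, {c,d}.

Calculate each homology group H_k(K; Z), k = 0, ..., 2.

H_0 ≅ Z^2,  H_1 ≅ Z,  H_2 ≅ Z.

Fix the vertex order a < b < c < d < e < f < g < h and write every simplex with vertices in increasing order. Then dim K = 2 and the simplices of K are:

  0-simplices (8): a, b, c, d, e, f, g, h
  1-simplices (12): ab, ae, af, ag, be, bf, bg, cd, ch, dh, ef, fg
  2-simplices (6): abe, abg, aef, afg, bef, bfg

giving chain groups C_0 ≅ Z^8, C_1 ≅ Z^12, C_2 ≅ Z^6.

The boundary map ∂_1: C_1 → C_0 is given by ∂[p,q] = [q] − [p]. For instance
  ∂ae = e − a.
The resulting 8×12 matrix has rank 6, and its Smith normal form has invariant factors (1,1,1,1,1,1).

The boundary map ∂_2: C_2 → C_1 maps a triangle to the signed sum of its edges. For instance
  ∂bfg = fg − bg + bf,
  ∂abg = bg − ag + ab.
The 12×6 boundary matrix has rank 5 and Smith normal form diag(1,1,1,1,1).

From H_k ≅ ker(∂_k) / im(∂_{k+1}) we obtain:

  H_0: rank C_0 − rank ∂_1 = 8 − 6 = 2, and the invariant factors of ∂_1 are all 1, so H_0 = Z^2.
  H_1: rank ker ∂_1 − rank ∂_2 = (12 − 6) − 5 = 1, and the invariant factors of ∂_2 are all 1, so H_1 = Z.
  H_2: rank ker ∂_2 − rank ∂_3 = (6 − 5) − 0 = 1, and there is no ∂_3, so H_2 = Z.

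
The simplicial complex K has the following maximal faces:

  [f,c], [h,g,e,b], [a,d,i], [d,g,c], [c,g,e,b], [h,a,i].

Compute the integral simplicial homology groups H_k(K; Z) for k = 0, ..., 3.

Fix the vertex order a < b < c < d < e < f < g < h < i and write every simplex with vertices in increasing order. Then dim K = 3 and the simplices of K are:

  0-simplices (9): a, b, c, d, e, f, g, h, i
  1-simplices (17): ad, ah, ai, bc, be, bg, bh, cd, ce, cf, cg, dg, di, eg, eh, gh, hi
  2-simplices (10): adi, ahi, bce, bcg, beg, beh, bgh, cdg, ceg, egh
  3-simplices (2): bceg, begh

so the chain groups are C_0 ≅ Z^9, C_1 ≅ Z^17, C_2 ≅ Z^10, C_3 ≅ Z^2.

Boundary ∂_1: C_1 → C_0 maps an edge to its endpoints' difference, ∂[p,q] = q − p. For instance
  ∂dg = g − d.
The resulting 9×17 matrix has rank 8, and its Smith normal form has invariant factors (1,1,1,1,1,1,1,1).

Boundary ∂_2: C_2 → C_1 acts by ∂[p,q,r] = [q,r] − [p,r] + [p,q]. For instance
  ∂adi = di − ai + ad,
  ∂egh = gh − eh + eg.
The resulting 17×10 matrix has rank 8, and its Smith normal form has invariant factors (1,1,1,1,1,1,1,1).

Boundary ∂_3: C_3 → C_2 sends each 3-simplex σ to the alternating sum Σ_i (−1)^i (σ with its i-th vertex removed). For instance
  ∂begh = egh − bgh + beh − beg,
  ∂bceg = ceg − beg + bcg − bce.
This gives a 10×2 integer matrix of rank 2; reducing to Smith normal form yields diagonal entries (1,1).

Now H_k = ker ∂_k / im ∂_{k+1}, so:

  H_0: rank C_0 − rank ∂_1 = 9 − 8 = 1, and the invariant factors of ∂_1 are all 1, so H_0 ≅ Z.
  H_1: rank ker ∂_1 − rank ∂_2 = (17 − 8) − 8 = 1, and the invariant factors of ∂_2 are all 1, so H_1 ≅ Z.
  H_2: rank ker ∂_2 − rank ∂_3 = (10 − 8) − 2 = 0, and the invariant factors of ∂_3 are all 1, so H_2 ≅ 0.
  H_3: rank ker ∂_3 − rank ∂_4 = (2 − 2) − 0 = 0, and there is no ∂_4, so H_3 ≅ 0.

H_0 ≅ Z,  H_1 ≅ Z,  H_2 = 0,  H_3 = 0.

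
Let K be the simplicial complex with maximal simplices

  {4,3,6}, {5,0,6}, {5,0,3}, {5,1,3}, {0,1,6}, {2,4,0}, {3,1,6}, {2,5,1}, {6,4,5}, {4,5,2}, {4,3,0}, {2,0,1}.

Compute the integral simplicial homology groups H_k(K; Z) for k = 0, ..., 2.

H_0 = Z,  H_1 = Z/2Z,  H_2 = 0.

Take the total order 0 < 1 < 2 < 3 < 4 < 5 < 6 on the vertex set. Then K (dimension 2) consists of the simplices:

  0-simplices (7): [0], [1], [2], [3], [4], [5], [6]
  1-simplices (18): [0,1], [0,2], [0,3], [0,4], [0,5], [0,6], [1,2], [1,3], [1,5], [1,6], [2,4], [2,5], [3,4], [3,5], [3,6], [4,5], [4,6], [5,6]
  2-simplices (12): [0,1,2], [0,1,6], [0,2,4], [0,3,4], [0,3,5], [0,5,6], [1,2,5], [1,3,5], [1,3,6], [2,4,5], [3,4,6], [4,5,6]

giving chain groups C_0 ≅ Z^7, C_1 ≅ Z^18, C_2 ≅ Z^12.

Boundary ∂_1: C_1 → C_0 is given by ∂[p,q] = [q] − [p].
The 7×18 boundary matrix has rank 6 and Smith normal form diag(1,1,1,1,1,1).

∂_2: C_2 → C_1 acts by ∂[p,q,r] = [q,r] − [p,r] + [p,q]. For instance
  ∂[0,5,6] = [5,6] − [0,6] + [0,5],
  ∂[1,3,6] = [3,6] − [1,6] + [1,3].
This gives a 18×12 integer matrix of rank 12; reducing to Smith normal form yields diagonal entries (1,1,1,1,1,1,1,1,1,1,1,2).

Now H_k = ker ∂_k / im ∂_{k+1}, so:

  H_0: rank C_0 − rank ∂_1 = 7 − 6 = 1, and the invariant factors of ∂_1 are all 1, so H_0 ≅ Z.
  H_1: rank ker ∂_1 − rank ∂_2 = (18 − 6) − 12 = 0, and ∂_2 has invariant factor 2 > 1, so H_1 ≅ Z/2Z.
  H_2: rank ker ∂_2 − rank ∂_3 = (12 − 12) − 0 = 0, and there is no ∂_3, so H_2 ≅ 0.

(K is a triangulation of the real projective plane RP^2.)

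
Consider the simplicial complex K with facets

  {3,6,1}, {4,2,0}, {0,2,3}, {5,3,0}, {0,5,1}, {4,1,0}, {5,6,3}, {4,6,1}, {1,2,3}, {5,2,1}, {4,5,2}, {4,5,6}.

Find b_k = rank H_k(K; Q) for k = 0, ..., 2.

Order the vertices as 0 < 1 < 2 < 3 < 4 < 5 < 6. Listing each simplex with vertices in this order, K has dimension 2 with simplices:

  0-simplices (7): [0], [1], [2], [3], [4], [5], [6]
  1-simplices (18): [0,1], [0,2], [0,3], [0,4], [0,5], [1,2], [1,3], [1,4], [1,5], [1,6], [2,3], [2,4], [2,5], [3,5], [3,6], [4,5], [4,6], [5,6]
  2-simplices (12): [0,1,4], [0,1,5], [0,2,3], [0,2,4], [0,3,5], [1,2,3], [1,2,5], [1,3,6], [1,4,6], [2,4,5], [3,5,6], [4,5,6]

giving chain groups C_0 ≅ Z^7, C_1 ≅ Z^18, C_2 ≅ Z^12.

The boundary map ∂_1: C_1 → C_0 sends each edge [p,q] (with p < q) to q − p.
This gives a 7×18 integer matrix of rank 6; reducing to Smith normal form yields diagonal entries (1,1,1,1,1,1).

The boundary map ∂_2: C_2 → C_1 sends each 2-simplex [p,q,r] to [q,r] − [p,r] + [p,q]. For instance
  ∂[0,3,5] = [3,5] − [0,5] + [0,3],
  ∂[4,5,6] = [5,6] − [4,6] + [4,5].
This gives a 18×12 integer matrix of rank 12; reducing to Smith normal form yields diagonal entries (1,1,1,1,1,1,1,1,1,1,1,2).

Now H_k = ker ∂_k / im ∂_{k+1}, so:

  H_0: rank C_0 − rank ∂_1 = 7 − 6 = 1, and the invariant factors of ∂_1 are all 1, so H_0 ≅ Z.
  H_1: rank ker ∂_1 − rank ∂_2 = (18 − 6) − 12 = 0, and ∂_2 has invariant factor 2 > 1, so H_1 ≅ Z/2.
  H_2: rank ker ∂_2 − rank ∂_3 = (12 − 12) − 0 = 0, and there is no ∂_3, so H_2 ≅ 0.

Hence the Betti numbers are b_0 = 1, b_1 = 0, b_2 = 0.

b_0 = 1, b_1 = 0, b_2 = 0.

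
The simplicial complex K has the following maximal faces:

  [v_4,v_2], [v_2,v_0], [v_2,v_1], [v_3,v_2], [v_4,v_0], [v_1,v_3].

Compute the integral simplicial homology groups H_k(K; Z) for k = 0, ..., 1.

We work with the vertex ordering v_0 < v_1 < v_2 < v_3 < v_4. The simplices of K, each written with vertices in increasing order, are:

  0-simplices (5): [v_0], [v_1], [v_2], [v_3], [v_4]
  1-simplices (6): [v_0,v_2], [v_0,v_4], [v_1,v_2], [v_1,v_3], [v_2,v_3], [v_2,v_4]

so the chain groups are C_0 ≅ Z^5, C_1 ≅ Z^6.

The boundary map ∂_1: C_1 → C_0 maps an edge to its endpoints' difference, ∂[p,q] = q − p. For instance
  ∂[v_2,v_4] = [v_4] − [v_2].
This gives a 5×6 integer matrix of rank 4; reducing to Smith normal form yields diagonal entries (1,1,1,1).

Now H_k = ker ∂_k / im ∂_{k+1}, so:

  H_0: rank C_0 − rank ∂_1 = 5 − 4 = 1, and the invariant factors of ∂_1 are all 1, so H_0 = Z.
  H_1: rank ker ∂_1 − rank ∂_2 = (6 − 4) − 0 = 2, and there is no ∂_2, so H_1 = Z^2.

H_0 = Z,  H_1 = Z^2.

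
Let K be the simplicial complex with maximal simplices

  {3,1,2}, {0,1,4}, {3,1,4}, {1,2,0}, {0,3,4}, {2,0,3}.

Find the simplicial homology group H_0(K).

H_0 ≅ Z.

Take the total order 0 < 1 < 2 < 3 < 4 on the vertex set. Then K (dimension 2) consists of the simplices:

  0-simplices (5): [0], [1], [2], [3], [4]
  1-simplices (9): [0,1], [0,2], [0,3], [0,4], [1,2], [1,3], [1,4], [2,3], [3,4]
  2-simplices (6): [0,1,2], [0,1,4], [0,2,3], [0,3,4], [1,2,3], [1,3,4]

Hence C_0 ≅ Z^5, C_1 ≅ Z^9, C_2 ≅ Z^6.

Boundary ∂_1: C_1 → C_0 is given by ∂[p,q] = [q] − [p]. For instance
  ∂[1,2] = [2] − [1].
The resulting 5×9 matrix has rank 4, and its Smith normal form has invariant factors (1,1,1,1).

The boundary map ∂_2: C_2 → C_1 maps a triangle to the signed sum of its edges. For instance
  ∂[0,2,3] = [2,3] − [0,3] + [0,2],
  ∂[0,3,4] = [3,4] − [0,4] + [0,3].
This gives a 9×6 integer matrix of rank 5; reducing to Smith normal form yields diagonal entries (1,1,1,1,1).

Now H_k = ker ∂_k / im ∂_{k+1}, so:

  H_0: rank C_0 − rank ∂_1 = 5 − 4 = 1, and the invariant factors of ∂_1 are all 1, so H_0 ≅ Z.

(K is a triangulation of the 2-sphere S^2.)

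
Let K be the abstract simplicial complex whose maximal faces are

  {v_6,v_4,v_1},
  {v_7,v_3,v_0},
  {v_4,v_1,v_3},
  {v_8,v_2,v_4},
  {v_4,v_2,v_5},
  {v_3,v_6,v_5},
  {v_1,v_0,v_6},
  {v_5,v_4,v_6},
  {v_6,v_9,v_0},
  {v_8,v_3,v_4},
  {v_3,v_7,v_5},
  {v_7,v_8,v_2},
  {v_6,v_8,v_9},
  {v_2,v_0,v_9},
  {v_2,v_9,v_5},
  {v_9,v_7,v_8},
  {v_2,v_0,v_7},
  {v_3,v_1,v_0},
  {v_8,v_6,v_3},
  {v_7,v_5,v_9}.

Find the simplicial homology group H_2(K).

K has 10 vertices, 30 edges, 20 triangles.
rank ∂_2 = 20, rank ∂_3 = 0 ⇒ b_2 = 20 − 20 − 0 = 0. So H_2 = 0.

H_2 ≅ 0.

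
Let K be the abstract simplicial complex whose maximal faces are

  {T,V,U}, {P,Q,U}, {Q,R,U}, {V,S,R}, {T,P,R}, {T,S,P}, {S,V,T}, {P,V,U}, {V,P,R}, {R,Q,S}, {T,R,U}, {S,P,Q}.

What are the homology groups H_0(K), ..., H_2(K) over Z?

Fix the vertex order P < Q < R < S < T < U < V and write every simplex with vertices in increasing order. Then dim K = 2 and the simplices of K are:

  0-simplices (7): P, Q, R, S, T, U, V
  1-simplices (18): PQ, PR, PS, PT, PU, PV, QR, QS, QU, RS, RT, RU, RV, ST, SV, TU, TV, UV
  2-simplices (12): PQS, PQU, PRT, PRV, PST, PUV, QRS, QRU, RSV, RTU, STV, TUV

giving chain groups C_0 ≅ Z^7, C_1 ≅ Z^18, C_2 ≅ Z^12.

∂_1: C_1 → C_0 sends each edge [p,q] (with p < q) to q − p. For instance
  ∂PS = S − P.
This gives a 7×18 integer matrix of rank 6; reducing to Smith normal form yields diagonal entries (1,1,1,1,1,1).

The boundary map ∂_2: C_2 → C_1 sends each 2-simplex [p,q,r] to [q,r] − [p,r] + [p,q]. For instance
  ∂RSV = SV − RV + RS,
  ∂QRS = RS − QS + QR.
This gives a 18×12 integer matrix of rank 12; reducing to Smith normal form yields diagonal entries (1,1,1,1,1,1,1,1,1,1,1,2).

From H_k ≅ ker(∂_k) / im(∂_{k+1}) we obtain:

  H_0: rank C_0 − rank ∂_1 = 7 − 6 = 1, and the invariant factors of ∂_1 are all 1, so H_0 = Z.
  H_1: rank ker ∂_1 − rank ∂_2 = (18 − 6) − 12 = 0, and ∂_2 has invariant factor 2 > 1, so H_1 = Z/2.
  H_2: rank ker ∂_2 − rank ∂_3 = (12 − 12) − 0 = 0, and there is no ∂_3, so H_2 = 0.

H_0 = Z,  H_1 = Z/2,  H_2 = 0.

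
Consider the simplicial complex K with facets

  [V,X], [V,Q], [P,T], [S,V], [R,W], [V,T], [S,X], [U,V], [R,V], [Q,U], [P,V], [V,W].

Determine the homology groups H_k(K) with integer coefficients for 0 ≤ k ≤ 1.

H_0 = Z,  H_1 = Z^4.

We work with the vertex ordering P < Q < R < S < T < U < V < W < X. The simplices of K, each written with vertices in increasing order, are:

  0-simplices (9): P, Q, R, S, T, U, V, W, X
  1-simplices (12): PT, PV, QU, QV, RV, RW, SV, SX, TV, UV, VW, VX

giving chain groups C_0 ≅ Z^9, C_1 ≅ Z^12.

The boundary map ∂_1: C_1 → C_0 sends each edge [p,q] (with p < q) to q − p. For instance
  ∂PV = V − P.
The 9×12 boundary matrix has rank 8 and Smith normal form diag(1,1,1,1,1,1,1,1).

From H_k ≅ ker(∂_k) / im(∂_{k+1}) we obtain:

  H_0: rank C_0 − rank ∂_1 = 9 − 8 = 1, and the invariant factors of ∂_1 are all 1, so H_0 = Z.
  H_1: rank ker ∂_1 − rank ∂_2 = (12 − 8) − 0 = 4, and there is no ∂_2, so H_1 = Z^4.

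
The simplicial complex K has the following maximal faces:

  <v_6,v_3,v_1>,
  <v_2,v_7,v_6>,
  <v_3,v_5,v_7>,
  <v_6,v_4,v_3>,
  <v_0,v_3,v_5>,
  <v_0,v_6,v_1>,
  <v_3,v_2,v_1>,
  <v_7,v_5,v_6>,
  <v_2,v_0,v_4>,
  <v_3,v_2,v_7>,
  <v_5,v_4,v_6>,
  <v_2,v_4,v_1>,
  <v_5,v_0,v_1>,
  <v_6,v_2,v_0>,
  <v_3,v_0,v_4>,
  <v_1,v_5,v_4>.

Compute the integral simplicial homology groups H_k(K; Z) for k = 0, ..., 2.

H_0 = Z,  H_1 = Z^2,  H_2 = Z.

Order the vertices as v_0 < v_1 < v_2 < v_3 < v_4 < v_5 < v_6 < v_7. Listing each simplex with vertices in this order, K has dimension 2 with simplices:

  0-simplices (8): [v_0], [v_1], [v_2], [v_3], [v_4], [v_5], [v_6], [v_7]
  1-simplices (24): (24 of them)
  2-simplices (16): (16 of them)

Hence C_0 ≅ Z^8, C_1 ≅ Z^24, C_2 ≅ Z^16.

The boundary map ∂_1: C_1 → C_0 is given by ∂[p,q] = [q] − [p].
The resulting 8×24 matrix has rank 7, and its Smith normal form has invariant factors (1,1,1,1,1,1,1).

Boundary ∂_2: C_2 → C_1 sends each 2-simplex [p,q,r] to [q,r] − [p,r] + [p,q]. For instance
  ∂[v_0,v_3,v_5] = [v_3,v_5] − [v_0,v_5] + [v_0,v_3],
  ∂[v_1,v_2,v_4] = [v_2,v_4] − [v_1,v_4] + [v_1,v_2].
As a 24×16 matrix over Z this has rank 15, with invariant factors (1,1,1,1,1,1,1,1,1,1,1,1,1,1,1).

From H_k ≅ ker(∂_k) / im(∂_{k+1}) we obtain:

  H_0: rank C_0 − rank ∂_1 = 8 − 7 = 1, and the invariant factors of ∂_1 are all 1, so H_0 = Z.
  H_1: rank ker ∂_1 − rank ∂_2 = (24 − 7) − 15 = 2, and the invariant factors of ∂_2 are all 1, so H_1 = Z^2.
  H_2: rank ker ∂_2 − rank ∂_3 = (16 − 15) − 0 = 1, and there is no ∂_3, so H_2 = Z.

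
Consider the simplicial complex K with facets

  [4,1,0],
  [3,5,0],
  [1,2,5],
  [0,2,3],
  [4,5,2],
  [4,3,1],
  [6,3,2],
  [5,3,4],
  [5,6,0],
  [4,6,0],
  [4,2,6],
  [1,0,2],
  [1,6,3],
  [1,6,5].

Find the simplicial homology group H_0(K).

H_0 ≅ Z.

We work with the vertex ordering 0 < 1 < 2 < 3 < 4 < 5 < 6. The simplices of K, each written with vertices in increasing order, are:

  0-simplices (7): [0], [1], [2], [3], [4], [5], [6]
  1-simplices (21): [0,1], [0,2], [0,3], [0,4], [0,5], [0,6], [1,2], [1,3], [1,4], [1,5], [1,6], [2,3], [2,4], [2,5], [2,6], [3,4], [3,5], [3,6], [4,5], [4,6], [5,6]
  2-simplices (14): [0,1,2], [0,1,4], [0,2,3], [0,3,5], [0,4,6], [0,5,6], [1,2,5], [1,3,4], [1,3,6], [1,5,6], [2,3,6], [2,4,5], [2,4,6], [3,4,5]

Hence C_0 ≅ Z^7, C_1 ≅ Z^21, C_2 ≅ Z^14.

∂_1: C_1 → C_0 is given by ∂[p,q] = [q] − [p]. For instance
  ∂[0,6] = [6] − [0].
The 7×21 boundary matrix has rank 6 and Smith normal form diag(1,1,1,1,1,1).

Boundary ∂_2: C_2 → C_1 sends each 2-simplex [p,q,r] to [q,r] − [p,r] + [p,q]. For instance
  ∂[2,3,6] = [3,6] − [2,6] + [2,3],
  ∂[2,4,5] = [4,5] − [2,5] + [2,4].
The 21×14 boundary matrix has rank 13 and Smith normal form diag(1,1,1,1,1,1,1,1,1,1,1,1,1).

Reading off H_k = ker ∂_k / im ∂_{k+1}:

  H_0: rank C_0 − rank ∂_1 = 7 − 6 = 1, and the invariant factors of ∂_1 are all 1, so H_0 ≅ Z.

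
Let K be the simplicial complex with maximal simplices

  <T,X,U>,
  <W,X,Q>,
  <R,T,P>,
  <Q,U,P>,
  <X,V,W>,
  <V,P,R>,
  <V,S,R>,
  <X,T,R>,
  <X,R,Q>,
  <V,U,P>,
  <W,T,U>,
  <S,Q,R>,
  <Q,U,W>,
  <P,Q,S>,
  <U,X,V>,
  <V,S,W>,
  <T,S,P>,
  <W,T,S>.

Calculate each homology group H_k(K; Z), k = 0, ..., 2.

Take the total order P < Q < R < S < T < U < V < W < X on the vertex set. Then K (dimension 2) consists of the simplices:

  0-simplices (9): P, Q, R, S, T, U, V, W, X
  1-simplices (27): PQ, PR, PS, PT, PU, PV, QR, QS, QU, QW, QX, RS, RT, RV, RX, ST, SV, SW, TU, TW, TX, UV, UW, UX, VW, VX, WX
  2-simplices (18): PQS, PQU, PRT, PRV, PST, PUV, QRS, QRX, QUW, QWX, RSV, RTX, STW, SVW, TUW, TUX, UVX, VWX

so the chain groups are C_0 ≅ Z^9, C_1 ≅ Z^27, C_2 ≅ Z^18.

∂_1: C_1 → C_0 maps an edge to its endpoints' difference, ∂[p,q] = q − p.
The 9×27 boundary matrix has rank 8 and Smith normal form diag(1,1,1,1,1,1,1,1).

Boundary ∂_2: C_2 → C_1 acts by ∂[p,q,r] = [q,r] − [p,r] + [p,q]. For instance
  ∂STW = TW − SW + ST,
  ∂RTX = TX − RX + RT.
As a 27×18 matrix over Z this has rank 18, with invariant factors (1,1,1,1,1,1,1,1,1,1,1,1,1,1,1,1,1,2).

Now H_k = ker ∂_k / im ∂_{k+1}, so:

  H_0: rank C_0 − rank ∂_1 = 9 − 8 = 1, and the invariant factors of ∂_1 are all 1, so H_0 = Z.
  H_1: rank ker ∂_1 − rank ∂_2 = (27 − 8) − 18 = 1, and ∂_2 has invariant factor 2 > 1, so H_1 = Z ⊕ Z/2Z.
  H_2: rank ker ∂_2 − rank ∂_3 = (18 − 18) − 0 = 0, and there is no ∂_3, so H_2 = 0.

(K is a triangulation of the Klein bottle.)

H_0 = Z,  H_1 = Z ⊕ Z/2Z,  H_2 = 0.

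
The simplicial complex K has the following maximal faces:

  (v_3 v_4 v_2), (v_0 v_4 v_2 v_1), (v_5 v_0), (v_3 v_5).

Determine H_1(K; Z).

Fix the vertex order v_0 < v_1 < v_2 < v_3 < v_4 < v_5 and write every simplex with vertices in increasing order. Then dim K = 3 and the simplices of K are:

  0-simplices (6): [v_0], [v_1], [v_2], [v_3], [v_4], [v_5]
  1-simplices (10): [v_0,v_1], [v_0,v_2], [v_0,v_4], [v_0,v_5], [v_1,v_2], [v_1,v_4], [v_2,v_3], [v_2,v_4], [v_3,v_4], [v_3,v_5]
  2-simplices (5): [v_0,v_1,v_2], [v_0,v_1,v_4], [v_0,v_2,v_4], [v_1,v_2,v_4], [v_2,v_3,v_4]
  3-simplices (1): [v_0,v_1,v_2,v_4]

giving chain groups C_0 ≅ Z^6, C_1 ≅ Z^10, C_2 ≅ Z^5, C_3 ≅ Z^1.

∂_1: C_1 → C_0 is given by ∂[p,q] = [q] − [p]. For instance
  ∂[v_0,v_4] = [v_4] − [v_0].
This gives a 6×10 integer matrix of rank 5; reducing to Smith normal form yields diagonal entries (1,1,1,1,1).

∂_2: C_2 → C_1 acts by ∂[p,q,r] = [q,r] − [p,r] + [p,q]. For instance
  ∂[v_0,v_2,v_4] = [v_2,v_4] − [v_0,v_4] + [v_0,v_2],
  ∂[v_1,v_2,v_4] = [v_2,v_4] − [v_1,v_4] + [v_1,v_2].
The 10×5 boundary matrix has rank 4 and Smith normal form diag(1,1,1,1).

∂_3: C_3 → C_2 sends each 3-simplex σ to the alternating sum Σ_i (−1)^i (σ with its i-th vertex removed). For instance
  ∂[v_0,v_1,v_2,v_4] = [v_1,v_2,v_4] − [v_0,v_2,v_4] + [v_0,v_1,v_4] − [v_0,v_1,v_2].
As a 5×1 matrix over Z this has rank 1, with invariant factors (1).

Computing H_k = (kernel of ∂_k) / (image of ∂_{k+1}):

  H_1: rank ker ∂_1 − rank ∂_2 = (10 − 5) − 4 = 1, and the invariant factors of ∂_2 are all 1, so H_1 ≅ Z.

H_1 ≅ Z.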